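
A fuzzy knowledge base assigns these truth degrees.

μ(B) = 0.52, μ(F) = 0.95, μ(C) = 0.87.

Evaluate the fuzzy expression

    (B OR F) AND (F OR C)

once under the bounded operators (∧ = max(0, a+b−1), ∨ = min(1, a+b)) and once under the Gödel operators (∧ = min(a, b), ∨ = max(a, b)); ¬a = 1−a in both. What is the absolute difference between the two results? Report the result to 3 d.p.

0.050

Under bounded:
  B OR F = min(1, a+b) on (0.52, 0.95) = 1.00
  F OR C = min(1, a+b) on (0.95, 0.87) = 1.00
  (B OR F) AND (F OR C) = max(0, a+b−1) on (1.00, 1.00) = 1.00
  → value = 1.0000
Under Gödel:
  B OR F = max(a, b) on (0.52, 0.95) = 0.95
  F OR C = max(a, b) on (0.95, 0.87) = 0.95
  (B OR F) AND (F OR C) = min(a, b) on (0.95, 0.95) = 0.95
  → value = 0.9500
|1.0000 − 0.9500| = 0.050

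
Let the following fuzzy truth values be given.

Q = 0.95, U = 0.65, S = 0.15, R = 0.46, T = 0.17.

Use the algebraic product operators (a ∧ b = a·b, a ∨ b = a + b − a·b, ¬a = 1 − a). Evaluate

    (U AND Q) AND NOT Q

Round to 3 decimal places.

U AND Q = a·b on (0.6500, 0.9500) = 0.6175
NOT Q = 1 − 0.9500 = 0.0500
(U AND Q) AND NOT Q = a·b on (0.6175, 0.0500) = 0.0309

0.031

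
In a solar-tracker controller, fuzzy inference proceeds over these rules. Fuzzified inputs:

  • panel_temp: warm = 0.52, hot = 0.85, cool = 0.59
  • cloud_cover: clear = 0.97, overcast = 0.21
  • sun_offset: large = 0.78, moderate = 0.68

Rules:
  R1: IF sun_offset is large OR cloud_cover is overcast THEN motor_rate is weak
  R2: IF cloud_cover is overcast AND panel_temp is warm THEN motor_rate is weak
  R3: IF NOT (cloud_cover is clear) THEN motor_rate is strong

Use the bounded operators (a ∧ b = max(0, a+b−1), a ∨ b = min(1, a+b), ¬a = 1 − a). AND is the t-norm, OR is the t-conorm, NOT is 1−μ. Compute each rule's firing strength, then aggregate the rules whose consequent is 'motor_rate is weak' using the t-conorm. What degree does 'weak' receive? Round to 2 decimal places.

0.99

R1: large=0.78, overcast=0.21; OR[min(1, a+b)] → w = 0.99
R2: overcast=0.21, warm=0.52; AND[max(0, a+b−1)] → w = 0.00
R3: ¬clear=1−0.97=0.03 → w = 0.03
Rules with consequent 'weak': {R1, R2} → strengths 0.99, 0.00
Aggregate via t-conorm [min(1, a+b)]: 0.99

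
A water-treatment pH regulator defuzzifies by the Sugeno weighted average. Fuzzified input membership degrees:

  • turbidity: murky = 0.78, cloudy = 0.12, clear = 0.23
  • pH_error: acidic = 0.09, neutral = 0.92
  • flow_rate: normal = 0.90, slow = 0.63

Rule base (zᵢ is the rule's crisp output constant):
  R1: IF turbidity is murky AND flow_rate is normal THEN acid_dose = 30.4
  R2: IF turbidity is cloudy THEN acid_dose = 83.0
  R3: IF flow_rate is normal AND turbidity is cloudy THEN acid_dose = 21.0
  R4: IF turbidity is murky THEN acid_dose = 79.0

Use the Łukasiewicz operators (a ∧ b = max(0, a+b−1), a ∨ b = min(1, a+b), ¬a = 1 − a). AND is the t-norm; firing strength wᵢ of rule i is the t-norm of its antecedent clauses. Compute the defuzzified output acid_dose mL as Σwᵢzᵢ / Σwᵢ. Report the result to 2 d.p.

57.92

R1 (z=30.4): murky=0.78, normal=0.90; AND[max(0, a+b−1)] → w = 0.68
R2 (z=83.0): cloudy=0.12 → w = 0.12
R3 (z=21.0): normal=0.90, cloudy=0.12; AND[max(0, a+b−1)] → w = 0.02
R4 (z=79.0): murky=0.78 → w = 0.78
Weighted average = (0.68·30.4 + 0.12·83.0 + 0.02·21.0 + 0.78·79.0) / (0.68 + 0.12 + 0.02 + 0.78)
  = 92.6720 / 1.6000 = 57.92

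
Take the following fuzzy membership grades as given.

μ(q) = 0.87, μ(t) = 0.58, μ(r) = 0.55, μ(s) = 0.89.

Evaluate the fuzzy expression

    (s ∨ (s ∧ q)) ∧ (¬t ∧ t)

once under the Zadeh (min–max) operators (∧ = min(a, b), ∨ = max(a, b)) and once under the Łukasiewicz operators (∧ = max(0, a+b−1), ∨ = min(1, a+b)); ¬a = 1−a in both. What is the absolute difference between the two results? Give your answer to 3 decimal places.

0.420

Under Zadeh (min–max):
  s ∧ q = min(a, b) on (0.89, 0.87) = 0.87
  s ∨ (s ∧ q) = max(a, b) on (0.89, 0.87) = 0.89
  ¬t = 1 − 0.58 = 0.42
  ¬t ∧ t = min(a, b) on (0.42, 0.58) = 0.42
  (s ∨ (s ∧ q)) ∧ (¬t ∧ t) = min(a, b) on (0.89, 0.42) = 0.42
  → value = 0.4200
Under Łukasiewicz:
  s ∧ q = max(0, a+b−1) on (0.89, 0.87) = 0.76
  s ∨ (s ∧ q) = min(1, a+b) on (0.89, 0.76) = 1.00
  ¬t = 1 − 0.58 = 0.42
  ¬t ∧ t = max(0, a+b−1) on (0.42, 0.58) = 0.00
  (s ∨ (s ∧ q)) ∧ (¬t ∧ t) = max(0, a+b−1) on (1.00, 0.00) = 0.00
  → value = 0.0000
|0.4200 − 0.0000| = 0.420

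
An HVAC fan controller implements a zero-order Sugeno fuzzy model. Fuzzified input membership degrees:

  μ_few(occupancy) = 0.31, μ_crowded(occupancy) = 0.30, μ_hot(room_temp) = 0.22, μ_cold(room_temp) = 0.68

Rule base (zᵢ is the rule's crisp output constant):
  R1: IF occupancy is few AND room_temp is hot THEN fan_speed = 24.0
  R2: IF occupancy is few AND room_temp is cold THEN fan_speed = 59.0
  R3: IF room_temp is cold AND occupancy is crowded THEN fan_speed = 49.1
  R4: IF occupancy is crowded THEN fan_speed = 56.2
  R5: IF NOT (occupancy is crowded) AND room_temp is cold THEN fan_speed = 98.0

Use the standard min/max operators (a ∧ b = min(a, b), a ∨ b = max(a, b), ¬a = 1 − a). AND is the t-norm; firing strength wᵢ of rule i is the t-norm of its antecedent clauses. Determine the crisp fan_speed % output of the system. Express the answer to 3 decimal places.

R1 (z=24.0): few=0.31, hot=0.22; AND[min(a, b)] → w = 0.22
R2 (z=59.0): few=0.31, cold=0.68; AND[min(a, b)] → w = 0.31
R3 (z=49.1): cold=0.68, crowded=0.30; AND[min(a, b)] → w = 0.30
R4 (z=56.2): crowded=0.30 → w = 0.30
R5 (z=98.0): ¬crowded=1−0.30=0.70, cold=0.68; AND[min(a, b)] → w = 0.68
Weighted average = (0.22·24.0 + 0.31·59.0 + 0.30·49.1 + 0.30·56.2 + 0.68·98.0) / (0.22 + 0.31 + 0.30 + 0.30 + 0.68)
  = 121.8000 / 1.8100 = 67.293

67.293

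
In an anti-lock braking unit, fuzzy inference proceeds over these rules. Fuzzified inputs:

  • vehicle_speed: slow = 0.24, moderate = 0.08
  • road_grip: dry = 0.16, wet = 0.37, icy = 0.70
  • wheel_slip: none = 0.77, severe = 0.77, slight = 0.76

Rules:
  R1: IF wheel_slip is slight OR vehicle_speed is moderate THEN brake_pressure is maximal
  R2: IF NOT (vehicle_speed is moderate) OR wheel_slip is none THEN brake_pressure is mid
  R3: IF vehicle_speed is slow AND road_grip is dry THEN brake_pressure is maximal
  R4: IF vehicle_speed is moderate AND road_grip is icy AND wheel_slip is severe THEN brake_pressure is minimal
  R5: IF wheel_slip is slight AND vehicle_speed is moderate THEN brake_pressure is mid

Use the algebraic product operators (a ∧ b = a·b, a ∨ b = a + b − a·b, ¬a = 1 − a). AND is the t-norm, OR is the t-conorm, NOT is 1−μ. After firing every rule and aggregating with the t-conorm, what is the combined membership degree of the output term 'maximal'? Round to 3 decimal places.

R1: slight=0.76, moderate=0.08; OR[a + b − a·b] → w = 0.7792
R2: ¬moderate=1−0.08=0.92, none=0.77; OR[a + b − a·b] → w = 0.9816
R3: slow=0.24, dry=0.16; AND[a·b] → w = 0.0384
R4: moderate=0.08, icy=0.70, severe=0.77; AND[a·b] → w = 0.0431
R5: slight=0.76, moderate=0.08; AND[a·b] → w = 0.0608
Rules with consequent 'maximal': {R1, R3} → strengths 0.7792, 0.0384
Aggregate via t-conorm [a + b − a·b]: 0.7877

0.788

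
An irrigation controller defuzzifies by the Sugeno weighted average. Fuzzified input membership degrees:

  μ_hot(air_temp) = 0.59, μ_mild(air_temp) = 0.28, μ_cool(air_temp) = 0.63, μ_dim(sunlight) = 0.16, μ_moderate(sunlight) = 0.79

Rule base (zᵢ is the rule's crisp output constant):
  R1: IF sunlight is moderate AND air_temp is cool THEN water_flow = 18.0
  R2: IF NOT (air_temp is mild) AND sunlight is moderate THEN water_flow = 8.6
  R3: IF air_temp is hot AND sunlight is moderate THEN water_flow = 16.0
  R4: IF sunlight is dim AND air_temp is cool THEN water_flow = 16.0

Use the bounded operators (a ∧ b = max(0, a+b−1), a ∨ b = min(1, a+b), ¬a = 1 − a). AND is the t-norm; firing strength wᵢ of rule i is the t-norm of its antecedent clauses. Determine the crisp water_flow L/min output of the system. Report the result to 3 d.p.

13.760

R1 (z=18.0): moderate=0.79, cool=0.63; AND[max(0, a+b−1)] → w = 0.42
R2 (z=8.6): ¬mild=1−0.28=0.72, moderate=0.79; AND[max(0, a+b−1)] → w = 0.51
R3 (z=16.0): hot=0.59, moderate=0.79; AND[max(0, a+b−1)] → w = 0.38
R4 (z=16.0): dim=0.16, cool=0.63; AND[max(0, a+b−1)] → w = 0.00
Weighted average = (0.42·18.0 + 0.51·8.6 + 0.38·16.0 + 0.00·16.0) / (0.42 + 0.51 + 0.38 + 0.00)
  = 18.0260 / 1.3100 = 13.760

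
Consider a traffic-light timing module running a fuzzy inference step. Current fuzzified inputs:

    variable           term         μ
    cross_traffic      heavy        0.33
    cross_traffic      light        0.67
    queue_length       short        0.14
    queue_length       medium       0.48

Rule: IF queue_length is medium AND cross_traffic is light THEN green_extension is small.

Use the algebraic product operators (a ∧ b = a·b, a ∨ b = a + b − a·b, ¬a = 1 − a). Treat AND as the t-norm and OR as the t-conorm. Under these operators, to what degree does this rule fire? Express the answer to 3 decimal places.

firing strength: medium=0.48, light=0.67; AND[a·b] → w = 0.3216

0.322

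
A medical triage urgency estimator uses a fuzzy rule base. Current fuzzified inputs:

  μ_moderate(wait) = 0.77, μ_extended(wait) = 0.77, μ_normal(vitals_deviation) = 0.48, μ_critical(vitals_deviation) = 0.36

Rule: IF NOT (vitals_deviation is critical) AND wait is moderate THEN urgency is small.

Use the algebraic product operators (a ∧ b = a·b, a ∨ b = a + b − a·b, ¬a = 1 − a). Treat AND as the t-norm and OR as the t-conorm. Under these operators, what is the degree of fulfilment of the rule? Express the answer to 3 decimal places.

0.493

firing strength: ¬critical=1−0.36=0.64, moderate=0.77; AND[a·b] → w = 0.4928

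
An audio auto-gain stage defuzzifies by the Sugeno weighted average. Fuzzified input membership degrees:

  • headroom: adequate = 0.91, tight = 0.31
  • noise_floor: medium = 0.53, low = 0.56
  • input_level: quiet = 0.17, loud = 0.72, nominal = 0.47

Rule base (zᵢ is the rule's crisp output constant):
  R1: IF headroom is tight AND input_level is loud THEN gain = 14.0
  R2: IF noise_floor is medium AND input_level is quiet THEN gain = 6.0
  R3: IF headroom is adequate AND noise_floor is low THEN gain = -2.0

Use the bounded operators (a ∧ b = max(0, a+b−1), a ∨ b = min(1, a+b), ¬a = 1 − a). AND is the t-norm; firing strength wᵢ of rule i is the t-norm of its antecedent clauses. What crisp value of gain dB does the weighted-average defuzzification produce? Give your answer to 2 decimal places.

-1.04

R1 (z=14.0): tight=0.31, loud=0.72; AND[max(0, a+b−1)] → w = 0.03
R2 (z=6.0): medium=0.53, quiet=0.17; AND[max(0, a+b−1)] → w = 0.00
R3 (z=-2.0): adequate=0.91, low=0.56; AND[max(0, a+b−1)] → w = 0.47
Weighted average = (0.03·14.0 + 0.00·6.0 + 0.47·-2.0) / (0.03 + 0.00 + 0.47)
  = -0.5200 / 0.5000 = -1.04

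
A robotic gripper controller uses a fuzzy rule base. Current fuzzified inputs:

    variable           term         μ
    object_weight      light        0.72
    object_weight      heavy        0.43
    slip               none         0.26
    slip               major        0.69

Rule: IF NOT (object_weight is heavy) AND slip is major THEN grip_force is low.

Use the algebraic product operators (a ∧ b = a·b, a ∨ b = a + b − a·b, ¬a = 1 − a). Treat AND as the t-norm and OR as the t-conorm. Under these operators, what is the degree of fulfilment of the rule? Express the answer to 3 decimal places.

firing strength: ¬heavy=1−0.43=0.57, major=0.69; AND[a·b] → w = 0.3933

0.393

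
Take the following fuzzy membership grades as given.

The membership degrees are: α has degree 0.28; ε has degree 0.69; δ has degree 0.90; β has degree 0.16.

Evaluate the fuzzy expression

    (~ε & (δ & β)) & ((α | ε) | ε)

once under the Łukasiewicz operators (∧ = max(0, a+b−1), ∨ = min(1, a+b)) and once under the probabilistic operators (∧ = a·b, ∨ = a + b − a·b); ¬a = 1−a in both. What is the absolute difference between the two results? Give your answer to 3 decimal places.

0.042

Under Łukasiewicz:
  ~ε = 1 − 0.69 = 0.31
  δ & β = max(0, a+b−1) on (0.90, 0.16) = 0.06
  ~ε & (δ & β) = max(0, a+b−1) on (0.31, 0.06) = 0.00
  α | ε = min(1, a+b) on (0.28, 0.69) = 0.97
  (α | ε) | ε = min(1, a+b) on (0.97, 0.69) = 1.00
  (~ε & (δ & β)) & ((α | ε) | ε) = max(0, a+b−1) on (0.00, 1.00) = 0.00
  → value = 0.0000
Under probabilistic:
  ~ε = 1 − 0.6900 = 0.3100
  δ & β = a·b on (0.9000, 0.1600) = 0.1440
  ~ε & (δ & β) = a·b on (0.3100, 0.1440) = 0.0446
  α | ε = a + b − a·b on (0.2800, 0.6900) = 0.7768
  (α | ε) | ε = a + b − a·b on (0.7768, 0.6900) = 0.9308
  (~ε & (δ & β)) & ((α | ε) | ε) = a·b on (0.0446, 0.9308) = 0.0416
  → value = 0.0416
|0.0000 − 0.0416| = 0.042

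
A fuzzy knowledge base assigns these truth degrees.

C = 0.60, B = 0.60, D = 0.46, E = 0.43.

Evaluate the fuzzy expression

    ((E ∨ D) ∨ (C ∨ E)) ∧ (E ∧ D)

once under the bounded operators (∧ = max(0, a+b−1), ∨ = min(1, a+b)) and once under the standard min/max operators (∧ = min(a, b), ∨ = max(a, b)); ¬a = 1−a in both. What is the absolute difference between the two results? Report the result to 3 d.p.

0.430

Under bounded:
  E ∨ D = min(1, a+b) on (0.43, 0.46) = 0.89
  C ∨ E = min(1, a+b) on (0.60, 0.43) = 1.00
  (E ∨ D) ∨ (C ∨ E) = min(1, a+b) on (0.89, 1.00) = 1.00
  E ∧ D = max(0, a+b−1) on (0.43, 0.46) = 0.00
  ((E ∨ D) ∨ (C ∨ E)) ∧ (E ∧ D) = max(0, a+b−1) on (1.00, 0.00) = 0.00
  → value = 0.0000
Under standard min/max:
  E ∨ D = max(a, b) on (0.43, 0.46) = 0.46
  C ∨ E = max(a, b) on (0.60, 0.43) = 0.60
  (E ∨ D) ∨ (C ∨ E) = max(a, b) on (0.46, 0.60) = 0.60
  E ∧ D = min(a, b) on (0.43, 0.46) = 0.43
  ((E ∨ D) ∨ (C ∨ E)) ∧ (E ∧ D) = min(a, b) on (0.60, 0.43) = 0.43
  → value = 0.4300
|0.0000 − 0.4300| = 0.430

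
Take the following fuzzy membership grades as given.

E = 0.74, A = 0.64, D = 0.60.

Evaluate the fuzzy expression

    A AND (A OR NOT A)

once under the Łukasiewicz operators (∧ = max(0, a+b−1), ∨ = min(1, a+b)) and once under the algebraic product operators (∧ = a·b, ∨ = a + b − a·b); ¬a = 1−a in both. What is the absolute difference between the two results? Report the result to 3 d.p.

Under Łukasiewicz:
  NOT A = 1 − 0.64 = 0.36
  A OR NOT A = min(1, a+b) on (0.64, 0.36) = 1.00
  A AND (A OR NOT A) = max(0, a+b−1) on (0.64, 1.00) = 0.64
  → value = 0.6400
Under algebraic product:
  NOT A = 1 − 0.6400 = 0.3600
  A OR NOT A = a + b − a·b on (0.6400, 0.3600) = 0.7696
  A AND (A OR NOT A) = a·b on (0.6400, 0.7696) = 0.4925
  → value = 0.4925
|0.6400 − 0.4925| = 0.147

0.147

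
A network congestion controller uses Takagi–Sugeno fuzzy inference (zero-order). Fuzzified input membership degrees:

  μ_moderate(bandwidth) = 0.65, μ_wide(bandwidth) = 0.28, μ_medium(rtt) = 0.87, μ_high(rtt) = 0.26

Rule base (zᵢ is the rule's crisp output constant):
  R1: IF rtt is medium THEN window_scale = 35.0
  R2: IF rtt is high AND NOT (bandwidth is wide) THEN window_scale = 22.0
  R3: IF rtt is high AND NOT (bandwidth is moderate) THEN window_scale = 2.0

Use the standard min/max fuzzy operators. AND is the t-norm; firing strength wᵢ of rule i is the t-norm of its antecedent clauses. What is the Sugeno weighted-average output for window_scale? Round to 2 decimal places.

26.40

R1 (z=35.0): medium=0.87 → w = 0.87
R2 (z=22.0): high=0.26, ¬wide=1−0.28=0.72; AND[min(a, b)] → w = 0.26
R3 (z=2.0): high=0.26, ¬moderate=1−0.65=0.35; AND[min(a, b)] → w = 0.26
Weighted average = (0.87·35.0 + 0.26·22.0 + 0.26·2.0) / (0.87 + 0.26 + 0.26)
  = 36.6900 / 1.3900 = 26.40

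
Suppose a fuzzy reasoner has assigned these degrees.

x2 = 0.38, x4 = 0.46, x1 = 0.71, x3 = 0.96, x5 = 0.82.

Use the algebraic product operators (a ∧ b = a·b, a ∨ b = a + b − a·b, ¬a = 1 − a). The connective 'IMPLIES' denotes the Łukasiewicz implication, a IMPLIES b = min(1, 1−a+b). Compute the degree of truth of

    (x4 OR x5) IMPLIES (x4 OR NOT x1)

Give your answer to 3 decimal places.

x4 OR x5 = a + b − a·b on (0.4600, 0.8200) = 0.9028
NOT x1 = 1 − 0.7100 = 0.2900
x4 OR NOT x1 = a + b − a·b on (0.4600, 0.2900) = 0.6166
(x4 OR x5) IMPLIES (x4 OR NOT x1)  [Łukasiewicz: min(1, 1−a+b)] with a=0.9028, b=0.6166 → 0.7138

0.714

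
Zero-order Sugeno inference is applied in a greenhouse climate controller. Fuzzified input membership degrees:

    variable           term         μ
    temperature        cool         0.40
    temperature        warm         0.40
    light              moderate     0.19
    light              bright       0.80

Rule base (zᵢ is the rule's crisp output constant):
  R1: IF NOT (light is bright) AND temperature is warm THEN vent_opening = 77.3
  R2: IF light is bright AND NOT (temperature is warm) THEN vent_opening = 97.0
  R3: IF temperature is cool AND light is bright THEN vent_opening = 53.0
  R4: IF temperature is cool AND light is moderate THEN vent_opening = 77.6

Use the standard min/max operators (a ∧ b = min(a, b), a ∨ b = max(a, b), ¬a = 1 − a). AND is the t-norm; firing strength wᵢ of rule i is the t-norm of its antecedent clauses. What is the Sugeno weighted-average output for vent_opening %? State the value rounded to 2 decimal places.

R1 (z=77.3): ¬bright=1−0.80=0.20, warm=0.40; AND[min(a, b)] → w = 0.20
R2 (z=97.0): bright=0.80, ¬warm=1−0.40=0.60; AND[min(a, b)] → w = 0.60
R3 (z=53.0): cool=0.40, bright=0.80; AND[min(a, b)] → w = 0.40
R4 (z=77.6): cool=0.40, moderate=0.19; AND[min(a, b)] → w = 0.19
Weighted average = (0.20·77.3 + 0.60·97.0 + 0.40·53.0 + 0.19·77.6) / (0.20 + 0.60 + 0.40 + 0.19)
  = 109.6040 / 1.3900 = 78.85

78.85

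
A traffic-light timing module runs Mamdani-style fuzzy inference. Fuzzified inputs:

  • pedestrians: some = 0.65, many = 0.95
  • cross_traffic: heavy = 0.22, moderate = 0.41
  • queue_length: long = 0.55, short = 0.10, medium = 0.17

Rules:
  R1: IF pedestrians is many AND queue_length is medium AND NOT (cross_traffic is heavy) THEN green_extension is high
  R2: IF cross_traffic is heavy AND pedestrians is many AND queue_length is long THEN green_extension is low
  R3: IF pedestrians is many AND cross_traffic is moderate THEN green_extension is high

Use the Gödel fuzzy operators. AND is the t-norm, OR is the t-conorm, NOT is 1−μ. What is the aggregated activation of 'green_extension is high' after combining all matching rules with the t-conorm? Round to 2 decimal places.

R1: many=0.95, medium=0.17, ¬heavy=1−0.22=0.78; AND[min(a, b)] → w = 0.17
R2: heavy=0.22, many=0.95, long=0.55; AND[min(a, b)] → w = 0.22
R3: many=0.95, moderate=0.41; AND[min(a, b)] → w = 0.41
Rules with consequent 'high': {R1, R3} → strengths 0.17, 0.41
Aggregate via t-conorm [max(a, b)]: 0.41

0.41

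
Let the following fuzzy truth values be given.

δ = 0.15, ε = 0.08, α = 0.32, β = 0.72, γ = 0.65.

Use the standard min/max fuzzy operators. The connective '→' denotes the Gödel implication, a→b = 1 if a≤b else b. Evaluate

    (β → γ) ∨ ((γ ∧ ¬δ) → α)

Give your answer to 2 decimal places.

β → γ  [Gödel: 1 if a≤b else b] with a=0.72, b=0.65 → 0.65
¬δ = 1 − 0.15 = 0.85
γ ∧ ¬δ = min(a, b) on (0.65, 0.85) = 0.65
(γ ∧ ¬δ) → α  [Gödel: 1 if a≤b else b] with a=0.65, b=0.32 → 0.32
(β → γ) ∨ ((γ ∧ ¬δ) → α) = max(a, b) on (0.65, 0.32) = 0.65

0.65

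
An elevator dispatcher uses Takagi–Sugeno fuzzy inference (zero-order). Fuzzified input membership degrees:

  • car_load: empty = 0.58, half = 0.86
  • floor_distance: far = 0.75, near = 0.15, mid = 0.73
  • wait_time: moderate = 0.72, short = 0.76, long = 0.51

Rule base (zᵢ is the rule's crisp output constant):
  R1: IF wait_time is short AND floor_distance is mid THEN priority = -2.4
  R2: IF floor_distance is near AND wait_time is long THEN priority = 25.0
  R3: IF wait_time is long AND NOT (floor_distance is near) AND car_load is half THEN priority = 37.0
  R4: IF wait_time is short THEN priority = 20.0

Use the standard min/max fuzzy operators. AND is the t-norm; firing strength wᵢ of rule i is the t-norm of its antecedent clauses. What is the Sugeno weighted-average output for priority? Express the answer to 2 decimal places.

R1 (z=-2.4): short=0.76, mid=0.73; AND[min(a, b)] → w = 0.73
R2 (z=25.0): near=0.15, long=0.51; AND[min(a, b)] → w = 0.15
R3 (z=37.0): long=0.51, ¬near=1−0.15=0.85, half=0.86; AND[min(a, b)] → w = 0.51
R4 (z=20.0): short=0.76 → w = 0.76
Weighted average = (0.73·-2.4 + 0.15·25.0 + 0.51·37.0 + 0.76·20.0) / (0.73 + 0.15 + 0.51 + 0.76)
  = 36.0680 / 2.1500 = 16.78

16.78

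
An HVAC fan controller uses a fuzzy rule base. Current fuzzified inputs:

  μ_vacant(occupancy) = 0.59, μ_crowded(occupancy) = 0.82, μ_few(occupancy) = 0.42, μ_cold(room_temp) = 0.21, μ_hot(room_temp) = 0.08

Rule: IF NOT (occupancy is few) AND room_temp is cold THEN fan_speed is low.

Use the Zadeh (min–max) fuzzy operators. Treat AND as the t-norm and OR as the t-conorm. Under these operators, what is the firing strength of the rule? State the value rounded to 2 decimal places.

firing strength: ¬few=1−0.42=0.58, cold=0.21; AND[min(a, b)] → w = 0.21

0.21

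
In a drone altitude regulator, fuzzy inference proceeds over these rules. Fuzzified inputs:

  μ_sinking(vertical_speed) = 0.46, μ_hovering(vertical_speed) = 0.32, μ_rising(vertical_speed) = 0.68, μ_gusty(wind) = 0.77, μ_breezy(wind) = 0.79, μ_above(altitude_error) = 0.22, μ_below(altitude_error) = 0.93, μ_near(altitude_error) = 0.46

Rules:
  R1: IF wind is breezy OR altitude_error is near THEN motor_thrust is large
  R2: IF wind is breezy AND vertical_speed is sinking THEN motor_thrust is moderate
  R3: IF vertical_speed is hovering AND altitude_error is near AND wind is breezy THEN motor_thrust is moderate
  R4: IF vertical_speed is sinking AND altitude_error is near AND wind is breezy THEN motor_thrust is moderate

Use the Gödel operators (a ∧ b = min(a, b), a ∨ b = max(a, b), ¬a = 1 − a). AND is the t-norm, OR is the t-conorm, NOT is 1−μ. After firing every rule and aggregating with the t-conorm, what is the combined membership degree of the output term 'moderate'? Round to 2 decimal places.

R1: breezy=0.79, near=0.46; OR[max(a, b)] → w = 0.79
R2: breezy=0.79, sinking=0.46; AND[min(a, b)] → w = 0.46
R3: hovering=0.32, near=0.46, breezy=0.79; AND[min(a, b)] → w = 0.32
R4: sinking=0.46, near=0.46, breezy=0.79; AND[min(a, b)] → w = 0.46
Rules with consequent 'moderate': {R2, R3, R4} → strengths 0.46, 0.32, 0.46
Aggregate via t-conorm [max(a, b)]: 0.46

0.46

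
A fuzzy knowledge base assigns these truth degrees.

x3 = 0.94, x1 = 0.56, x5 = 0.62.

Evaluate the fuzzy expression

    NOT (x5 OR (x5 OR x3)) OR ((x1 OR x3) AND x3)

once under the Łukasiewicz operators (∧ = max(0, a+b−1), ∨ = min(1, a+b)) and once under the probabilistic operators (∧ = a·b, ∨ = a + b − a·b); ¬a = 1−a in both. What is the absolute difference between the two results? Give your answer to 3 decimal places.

0.024

Under Łukasiewicz:
  x5 OR x3 = min(1, a+b) on (0.62, 0.94) = 1.00
  x5 OR (x5 OR x3) = min(1, a+b) on (0.62, 1.00) = 1.00
  NOT (x5 OR (x5 OR x3)) = 1 − 1.00 = 0.00
  x1 OR x3 = min(1, a+b) on (0.56, 0.94) = 1.00
  (x1 OR x3) AND x3 = max(0, a+b−1) on (1.00, 0.94) = 0.94
  NOT (x5 OR (x5 OR x3)) OR ((x1 OR x3) AND x3) = min(1, a+b) on (0.00, 0.94) = 0.94
  → value = 0.9400
Under probabilistic:
  x5 OR x3 = a + b − a·b on (0.6200, 0.9400) = 0.9772
  x5 OR (x5 OR x3) = a + b − a·b on (0.6200, 0.9772) = 0.9913
  NOT (x5 OR (x5 OR x3)) = 1 − 0.9913 = 0.0087
  x1 OR x3 = a + b − a·b on (0.5600, 0.9400) = 0.9736
  (x1 OR x3) AND x3 = a·b on (0.9736, 0.9400) = 0.9152
  NOT (x5 OR (x5 OR x3)) OR ((x1 OR x3) AND x3) = a + b − a·b on (0.0087, 0.9152) = 0.9159
  → value = 0.9159
|0.9400 − 0.9159| = 0.024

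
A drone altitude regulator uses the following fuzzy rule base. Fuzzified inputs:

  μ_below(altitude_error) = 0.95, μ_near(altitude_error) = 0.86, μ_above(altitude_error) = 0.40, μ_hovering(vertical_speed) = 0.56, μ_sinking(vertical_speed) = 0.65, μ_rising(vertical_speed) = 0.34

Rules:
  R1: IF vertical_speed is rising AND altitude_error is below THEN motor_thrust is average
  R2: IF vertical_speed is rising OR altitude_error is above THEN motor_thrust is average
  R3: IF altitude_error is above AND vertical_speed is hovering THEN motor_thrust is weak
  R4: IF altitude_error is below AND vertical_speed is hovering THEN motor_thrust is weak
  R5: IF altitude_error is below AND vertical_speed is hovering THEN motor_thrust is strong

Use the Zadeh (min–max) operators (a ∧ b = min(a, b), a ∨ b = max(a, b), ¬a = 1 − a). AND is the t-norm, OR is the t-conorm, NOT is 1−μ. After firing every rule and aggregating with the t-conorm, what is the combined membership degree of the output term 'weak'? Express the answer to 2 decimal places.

R1: rising=0.34, below=0.95; AND[min(a, b)] → w = 0.34
R2: rising=0.34, above=0.40; OR[max(a, b)] → w = 0.40
R3: above=0.40, hovering=0.56; AND[min(a, b)] → w = 0.40
R4: below=0.95, hovering=0.56; AND[min(a, b)] → w = 0.56
R5: below=0.95, hovering=0.56; AND[min(a, b)] → w = 0.56
Rules with consequent 'weak': {R3, R4} → strengths 0.40, 0.56
Aggregate via t-conorm [max(a, b)]: 0.56

0.56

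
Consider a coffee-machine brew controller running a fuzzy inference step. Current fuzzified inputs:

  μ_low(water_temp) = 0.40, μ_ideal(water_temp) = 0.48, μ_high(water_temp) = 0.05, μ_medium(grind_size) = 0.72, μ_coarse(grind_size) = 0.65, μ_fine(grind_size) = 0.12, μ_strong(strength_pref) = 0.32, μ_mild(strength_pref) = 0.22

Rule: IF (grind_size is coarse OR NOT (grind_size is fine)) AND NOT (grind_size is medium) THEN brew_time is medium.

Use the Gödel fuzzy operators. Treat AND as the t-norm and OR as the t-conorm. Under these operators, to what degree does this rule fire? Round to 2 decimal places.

firing strength: (coarse=0.65 OR ¬fine=1−0.12=0.88) = 0.88; AND[min(a, b)] with ¬medium=1−0.72=0.28 → w = 0.28

0.28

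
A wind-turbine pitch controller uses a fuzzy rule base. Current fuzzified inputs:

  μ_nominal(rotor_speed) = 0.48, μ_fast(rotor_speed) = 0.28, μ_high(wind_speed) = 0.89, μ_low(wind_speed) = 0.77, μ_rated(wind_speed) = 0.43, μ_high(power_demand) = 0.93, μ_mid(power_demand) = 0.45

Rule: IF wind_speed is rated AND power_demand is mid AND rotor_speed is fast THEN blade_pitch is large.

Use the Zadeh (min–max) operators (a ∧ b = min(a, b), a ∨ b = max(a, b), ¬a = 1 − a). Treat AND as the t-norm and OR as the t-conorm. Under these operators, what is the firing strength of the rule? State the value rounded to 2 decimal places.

0.28

firing strength: rated=0.43, mid=0.45, fast=0.28; AND[min(a, b)] → w = 0.28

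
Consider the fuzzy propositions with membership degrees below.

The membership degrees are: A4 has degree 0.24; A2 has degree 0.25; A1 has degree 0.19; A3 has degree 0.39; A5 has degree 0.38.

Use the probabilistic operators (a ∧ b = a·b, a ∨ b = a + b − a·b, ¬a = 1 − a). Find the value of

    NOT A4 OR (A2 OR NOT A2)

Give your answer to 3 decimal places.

0.955

NOT A4 = 1 − 0.2400 = 0.7600
NOT A2 = 1 − 0.2500 = 0.7500
A2 OR NOT A2 = a + b − a·b on (0.2500, 0.7500) = 0.8125
NOT A4 OR (A2 OR NOT A2) = a + b − a·b on (0.7600, 0.8125) = 0.9550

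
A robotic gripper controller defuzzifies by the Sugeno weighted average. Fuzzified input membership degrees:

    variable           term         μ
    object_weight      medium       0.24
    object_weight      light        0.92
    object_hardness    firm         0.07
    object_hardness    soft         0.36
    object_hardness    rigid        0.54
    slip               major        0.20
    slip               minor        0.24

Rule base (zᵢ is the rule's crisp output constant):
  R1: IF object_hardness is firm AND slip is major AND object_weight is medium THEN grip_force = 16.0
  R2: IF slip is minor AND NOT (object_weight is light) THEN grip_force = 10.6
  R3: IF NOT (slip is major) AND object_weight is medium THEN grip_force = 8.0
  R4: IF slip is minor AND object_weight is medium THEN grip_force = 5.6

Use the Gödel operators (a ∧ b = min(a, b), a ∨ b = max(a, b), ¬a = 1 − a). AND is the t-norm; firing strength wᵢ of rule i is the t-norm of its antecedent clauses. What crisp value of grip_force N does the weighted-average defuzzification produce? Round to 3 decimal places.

8.305

R1 (z=16.0): firm=0.07, major=0.20, medium=0.24; AND[min(a, b)] → w = 0.07
R2 (z=10.6): minor=0.24, ¬light=1−0.92=0.08; AND[min(a, b)] → w = 0.08
R3 (z=8.0): ¬major=1−0.20=0.80, medium=0.24; AND[min(a, b)] → w = 0.24
R4 (z=5.6): minor=0.24, medium=0.24; AND[min(a, b)] → w = 0.24
Weighted average = (0.07·16.0 + 0.08·10.6 + 0.24·8.0 + 0.24·5.6) / (0.07 + 0.08 + 0.24 + 0.24)
  = 5.2320 / 0.6300 = 8.305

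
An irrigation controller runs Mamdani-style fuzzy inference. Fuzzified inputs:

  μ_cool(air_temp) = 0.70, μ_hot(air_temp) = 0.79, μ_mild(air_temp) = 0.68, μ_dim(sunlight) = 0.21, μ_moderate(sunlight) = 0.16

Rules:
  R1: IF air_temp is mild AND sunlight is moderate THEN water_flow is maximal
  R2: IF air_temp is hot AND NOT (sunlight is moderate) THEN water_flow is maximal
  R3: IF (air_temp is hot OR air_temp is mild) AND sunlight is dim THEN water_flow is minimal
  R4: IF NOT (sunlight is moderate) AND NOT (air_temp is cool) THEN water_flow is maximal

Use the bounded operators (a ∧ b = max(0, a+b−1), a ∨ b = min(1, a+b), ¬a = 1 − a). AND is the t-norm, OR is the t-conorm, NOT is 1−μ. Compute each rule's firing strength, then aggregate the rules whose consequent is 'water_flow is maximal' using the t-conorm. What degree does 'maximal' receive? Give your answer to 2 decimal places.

0.77

R1: mild=0.68, moderate=0.16; AND[max(0, a+b−1)] → w = 0.00
R2: hot=0.79, ¬moderate=1−0.16=0.84; AND[max(0, a+b−1)] → w = 0.63
R3: (hot=0.79 OR mild=0.68) = 1.00; AND[max(0, a+b−1)] with dim=0.21 → w = 0.21
R4: ¬moderate=1−0.16=0.84, ¬cool=1−0.70=0.30; AND[max(0, a+b−1)] → w = 0.14
Rules with consequent 'maximal': {R1, R2, R4} → strengths 0.00, 0.63, 0.14
Aggregate via t-conorm [min(1, a+b)]: 0.77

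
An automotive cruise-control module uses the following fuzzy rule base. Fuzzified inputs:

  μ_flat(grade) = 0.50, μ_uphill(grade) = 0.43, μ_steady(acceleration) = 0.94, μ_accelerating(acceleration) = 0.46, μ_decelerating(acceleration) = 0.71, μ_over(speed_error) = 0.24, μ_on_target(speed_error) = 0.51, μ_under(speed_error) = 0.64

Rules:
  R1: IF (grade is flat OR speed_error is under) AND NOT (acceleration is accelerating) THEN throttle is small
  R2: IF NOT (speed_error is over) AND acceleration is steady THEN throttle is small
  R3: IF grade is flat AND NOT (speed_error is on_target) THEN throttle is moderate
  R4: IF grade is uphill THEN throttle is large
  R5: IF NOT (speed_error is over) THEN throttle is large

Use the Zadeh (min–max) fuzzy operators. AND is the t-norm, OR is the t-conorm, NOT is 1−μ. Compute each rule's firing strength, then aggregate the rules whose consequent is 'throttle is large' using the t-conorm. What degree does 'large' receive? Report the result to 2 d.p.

R1: (flat=0.50 OR under=0.64) = 0.64; AND[min(a, b)] with ¬accelerating=1−0.46=0.54 → w = 0.54
R2: ¬over=1−0.24=0.76, steady=0.94; AND[min(a, b)] → w = 0.76
R3: flat=0.50, ¬on_target=1−0.51=0.49; AND[min(a, b)] → w = 0.49
R4: uphill=0.43 → w = 0.43
R5: ¬over=1−0.24=0.76 → w = 0.76
Rules with consequent 'large': {R4, R5} → strengths 0.43, 0.76
Aggregate via t-conorm [max(a, b)]: 0.76

0.76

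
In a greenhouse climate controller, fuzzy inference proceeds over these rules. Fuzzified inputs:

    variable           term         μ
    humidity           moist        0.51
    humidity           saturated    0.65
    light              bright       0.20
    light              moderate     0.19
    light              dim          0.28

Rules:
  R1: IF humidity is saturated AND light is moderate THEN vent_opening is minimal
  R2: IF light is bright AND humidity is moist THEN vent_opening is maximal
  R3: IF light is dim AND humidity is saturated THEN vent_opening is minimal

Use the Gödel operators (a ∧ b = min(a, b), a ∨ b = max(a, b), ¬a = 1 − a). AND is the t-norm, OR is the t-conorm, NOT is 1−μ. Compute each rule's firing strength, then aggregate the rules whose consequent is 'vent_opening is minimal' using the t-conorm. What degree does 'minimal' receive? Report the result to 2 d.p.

0.28

R1: saturated=0.65, moderate=0.19; AND[min(a, b)] → w = 0.19
R2: bright=0.20, moist=0.51; AND[min(a, b)] → w = 0.20
R3: dim=0.28, saturated=0.65; AND[min(a, b)] → w = 0.28
Rules with consequent 'minimal': {R1, R3} → strengths 0.19, 0.28
Aggregate via t-conorm [max(a, b)]: 0.28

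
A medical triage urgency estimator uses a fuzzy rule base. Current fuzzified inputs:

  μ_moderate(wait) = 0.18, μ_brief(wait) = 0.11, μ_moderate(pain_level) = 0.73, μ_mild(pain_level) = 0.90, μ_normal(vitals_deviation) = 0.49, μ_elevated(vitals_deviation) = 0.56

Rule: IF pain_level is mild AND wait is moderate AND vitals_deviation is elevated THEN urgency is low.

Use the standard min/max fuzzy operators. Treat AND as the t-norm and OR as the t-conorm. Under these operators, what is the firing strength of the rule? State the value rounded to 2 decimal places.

firing strength: mild=0.90, moderate=0.18, elevated=0.56; AND[min(a, b)] → w = 0.18

0.18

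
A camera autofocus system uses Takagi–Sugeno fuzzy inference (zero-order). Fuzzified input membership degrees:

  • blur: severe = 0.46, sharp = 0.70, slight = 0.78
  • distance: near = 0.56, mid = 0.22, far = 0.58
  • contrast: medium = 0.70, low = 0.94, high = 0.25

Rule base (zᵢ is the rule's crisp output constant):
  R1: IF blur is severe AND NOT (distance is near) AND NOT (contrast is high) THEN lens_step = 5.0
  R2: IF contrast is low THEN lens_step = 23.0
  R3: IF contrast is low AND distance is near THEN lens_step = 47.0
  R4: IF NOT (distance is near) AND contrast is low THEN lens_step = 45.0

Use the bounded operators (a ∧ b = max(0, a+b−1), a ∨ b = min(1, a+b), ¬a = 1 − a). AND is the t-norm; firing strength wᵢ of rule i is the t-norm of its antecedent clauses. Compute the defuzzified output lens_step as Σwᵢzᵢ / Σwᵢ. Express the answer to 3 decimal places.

R1 (z=5.0): severe=0.46, ¬near=1−0.56=0.44, ¬high=1−0.25=0.75; AND[max(0, a+b−1)] → w = 0.00
R2 (z=23.0): low=0.94 → w = 0.94
R3 (z=47.0): low=0.94, near=0.56; AND[max(0, a+b−1)] → w = 0.50
R4 (z=45.0): ¬near=1−0.56=0.44, low=0.94; AND[max(0, a+b−1)] → w = 0.38
Weighted average = (0.00·5.0 + 0.94·23.0 + 0.50·47.0 + 0.38·45.0) / (0.00 + 0.94 + 0.50 + 0.38)
  = 62.2200 / 1.8200 = 34.187

34.187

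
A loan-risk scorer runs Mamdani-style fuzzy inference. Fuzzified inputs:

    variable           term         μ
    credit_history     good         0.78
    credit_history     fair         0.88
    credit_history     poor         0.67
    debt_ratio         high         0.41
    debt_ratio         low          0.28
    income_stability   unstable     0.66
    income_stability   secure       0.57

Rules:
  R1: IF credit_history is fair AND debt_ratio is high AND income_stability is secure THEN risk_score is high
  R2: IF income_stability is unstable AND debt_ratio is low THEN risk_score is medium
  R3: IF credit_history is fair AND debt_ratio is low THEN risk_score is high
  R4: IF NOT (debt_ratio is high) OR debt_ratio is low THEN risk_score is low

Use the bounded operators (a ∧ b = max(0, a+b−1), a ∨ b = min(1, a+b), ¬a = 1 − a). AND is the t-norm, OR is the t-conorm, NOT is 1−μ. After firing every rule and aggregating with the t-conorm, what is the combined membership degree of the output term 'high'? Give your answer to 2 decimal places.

0.16

R1: fair=0.88, high=0.41, secure=0.57; AND[max(0, a+b−1)] → w = 0.00
R2: unstable=0.66, low=0.28; AND[max(0, a+b−1)] → w = 0.00
R3: fair=0.88, low=0.28; AND[max(0, a+b−1)] → w = 0.16
R4: ¬high=1−0.41=0.59, low=0.28; OR[min(1, a+b)] → w = 0.87
Rules with consequent 'high': {R1, R3} → strengths 0.00, 0.16
Aggregate via t-conorm [min(1, a+b)]: 0.16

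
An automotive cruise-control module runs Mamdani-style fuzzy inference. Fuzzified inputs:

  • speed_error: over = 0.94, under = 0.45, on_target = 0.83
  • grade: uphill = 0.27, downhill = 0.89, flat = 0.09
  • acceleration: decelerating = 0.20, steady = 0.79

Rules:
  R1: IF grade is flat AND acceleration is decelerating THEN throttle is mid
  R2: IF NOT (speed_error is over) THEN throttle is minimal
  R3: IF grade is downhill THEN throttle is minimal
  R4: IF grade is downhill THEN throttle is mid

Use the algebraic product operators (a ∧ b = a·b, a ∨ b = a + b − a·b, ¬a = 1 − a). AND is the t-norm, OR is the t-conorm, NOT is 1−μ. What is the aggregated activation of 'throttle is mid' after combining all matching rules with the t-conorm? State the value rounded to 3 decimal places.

0.892

R1: flat=0.09, decelerating=0.20; AND[a·b] → w = 0.0180
R2: ¬over=1−0.94=0.06 → w = 0.0600
R3: downhill=0.89 → w = 0.8900
R4: downhill=0.89 → w = 0.8900
Rules with consequent 'mid': {R1, R4} → strengths 0.0180, 0.8900
Aggregate via t-conorm [a + b − a·b]: 0.8920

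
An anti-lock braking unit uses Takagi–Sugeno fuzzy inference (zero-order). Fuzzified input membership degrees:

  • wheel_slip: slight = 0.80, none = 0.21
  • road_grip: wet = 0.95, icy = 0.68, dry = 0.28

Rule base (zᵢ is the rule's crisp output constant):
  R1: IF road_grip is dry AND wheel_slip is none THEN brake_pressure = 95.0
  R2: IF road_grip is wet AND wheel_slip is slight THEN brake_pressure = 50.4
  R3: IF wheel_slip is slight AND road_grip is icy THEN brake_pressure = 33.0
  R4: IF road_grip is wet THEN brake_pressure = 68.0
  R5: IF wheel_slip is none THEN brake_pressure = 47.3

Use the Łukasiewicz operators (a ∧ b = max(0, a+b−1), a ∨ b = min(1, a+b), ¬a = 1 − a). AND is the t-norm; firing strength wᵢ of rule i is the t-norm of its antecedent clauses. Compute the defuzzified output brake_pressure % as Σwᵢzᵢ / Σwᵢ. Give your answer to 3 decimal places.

R1 (z=95.0): dry=0.28, none=0.21; AND[max(0, a+b−1)] → w = 0.00
R2 (z=50.4): wet=0.95, slight=0.80; AND[max(0, a+b−1)] → w = 0.75
R3 (z=33.0): slight=0.80, icy=0.68; AND[max(0, a+b−1)] → w = 0.48
R4 (z=68.0): wet=0.95 → w = 0.95
R5 (z=47.3): none=0.21 → w = 0.21
Weighted average = (0.00·95.0 + 0.75·50.4 + 0.48·33.0 + 0.95·68.0 + 0.21·47.3) / (0.00 + 0.75 + 0.48 + 0.95 + 0.21)
  = 128.1730 / 2.3900 = 53.629

53.629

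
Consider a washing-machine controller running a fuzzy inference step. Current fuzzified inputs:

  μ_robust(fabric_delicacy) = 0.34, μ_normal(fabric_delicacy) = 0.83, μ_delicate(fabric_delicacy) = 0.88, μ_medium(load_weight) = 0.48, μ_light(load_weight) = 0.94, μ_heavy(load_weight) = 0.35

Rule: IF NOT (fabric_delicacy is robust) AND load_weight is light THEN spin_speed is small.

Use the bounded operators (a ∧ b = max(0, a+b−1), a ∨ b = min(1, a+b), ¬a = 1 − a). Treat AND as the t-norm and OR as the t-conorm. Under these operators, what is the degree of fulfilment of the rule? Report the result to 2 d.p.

firing strength: ¬robust=1−0.34=0.66, light=0.94; AND[max(0, a+b−1)] → w = 0.60

0.60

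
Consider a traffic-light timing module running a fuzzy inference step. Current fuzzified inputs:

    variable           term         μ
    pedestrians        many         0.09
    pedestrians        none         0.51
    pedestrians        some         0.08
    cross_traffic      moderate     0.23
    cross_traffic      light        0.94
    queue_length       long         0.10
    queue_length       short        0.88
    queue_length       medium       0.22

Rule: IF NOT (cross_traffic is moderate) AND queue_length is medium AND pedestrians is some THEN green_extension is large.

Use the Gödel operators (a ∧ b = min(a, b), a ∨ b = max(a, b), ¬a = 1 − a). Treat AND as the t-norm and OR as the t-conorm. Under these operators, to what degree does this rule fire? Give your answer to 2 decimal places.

firing strength: ¬moderate=1−0.23=0.77, medium=0.22, some=0.08; AND[min(a, b)] → w = 0.08

0.08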